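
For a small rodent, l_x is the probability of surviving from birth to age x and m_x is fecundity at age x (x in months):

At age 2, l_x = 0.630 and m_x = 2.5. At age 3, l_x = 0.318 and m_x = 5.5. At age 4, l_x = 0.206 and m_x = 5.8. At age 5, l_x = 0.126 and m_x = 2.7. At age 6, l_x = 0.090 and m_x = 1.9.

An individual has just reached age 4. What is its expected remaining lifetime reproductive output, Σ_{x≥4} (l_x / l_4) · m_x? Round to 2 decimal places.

8.28

l_4 = 0.206. Conditional survival from age 4 to x is l_x / l_4.
  x=4: (0.206/0.206) × 5.8 = 5.8000
  x=5: (0.126/0.206) × 2.7 = 1.6515
  x=6: (0.090/0.206) × 1.9 = 0.8301
Sum = 5.8000 + 1.6515 + 0.8301 = 8.2816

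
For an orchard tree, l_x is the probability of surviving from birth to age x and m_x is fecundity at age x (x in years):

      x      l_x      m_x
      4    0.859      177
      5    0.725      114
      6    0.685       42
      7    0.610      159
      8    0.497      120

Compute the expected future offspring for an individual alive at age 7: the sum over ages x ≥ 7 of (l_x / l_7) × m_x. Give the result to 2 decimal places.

l_7 = 0.610. Conditional survival from age 7 to x is l_x / l_7.
  x=7: (0.610/0.610) × 159 = 159.0000
  x=8: (0.497/0.610) × 120 = 97.7705
Sum = 159.0000 + 97.7705 = 256.7705

256.77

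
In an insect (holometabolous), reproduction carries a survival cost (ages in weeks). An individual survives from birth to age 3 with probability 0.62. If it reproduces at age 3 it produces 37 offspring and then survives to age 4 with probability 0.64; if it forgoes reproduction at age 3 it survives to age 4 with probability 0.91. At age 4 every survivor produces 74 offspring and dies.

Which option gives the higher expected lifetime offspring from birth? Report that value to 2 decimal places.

breed at age 3: R₀ = 0.62 × (37 + 0.64 × 74) = 0.62 × 84.3600 = 52.3032
delay to age 4: R₀ = 0.62 × (0.91 × 74) = 0.62 × 67.3400 = 41.7508
Higher: breed at age 3 (52.3032).

52.30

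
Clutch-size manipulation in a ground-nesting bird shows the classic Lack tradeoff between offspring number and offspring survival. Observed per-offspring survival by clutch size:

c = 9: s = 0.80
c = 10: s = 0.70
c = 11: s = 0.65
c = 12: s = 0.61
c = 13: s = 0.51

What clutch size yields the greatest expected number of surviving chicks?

Expected surviving chicks = c × s(c):
  c=9: 9 × 0.80 = 7.200
  c=10: 10 × 0.70 = 7.000
  c=11: 11 × 0.65 = 7.150
  c=12: 12 × 0.61 = 7.320
  c=13: 13 × 0.51 = 6.630
Maximum at c = 12 (7.320 surviving chicks).

12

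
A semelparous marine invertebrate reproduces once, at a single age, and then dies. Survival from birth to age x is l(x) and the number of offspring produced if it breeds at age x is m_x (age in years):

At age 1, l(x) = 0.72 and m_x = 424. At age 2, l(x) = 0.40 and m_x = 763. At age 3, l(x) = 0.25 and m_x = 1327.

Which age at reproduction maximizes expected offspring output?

3

Expected offspring if breeding at age x = l(x) × m_x:
  age 1: 0.72 × 424 = 305.280
  age 2: 0.40 × 763 = 305.200
  age 3: 0.25 × 1327 = 331.750
Maximum at age 3 (331.750).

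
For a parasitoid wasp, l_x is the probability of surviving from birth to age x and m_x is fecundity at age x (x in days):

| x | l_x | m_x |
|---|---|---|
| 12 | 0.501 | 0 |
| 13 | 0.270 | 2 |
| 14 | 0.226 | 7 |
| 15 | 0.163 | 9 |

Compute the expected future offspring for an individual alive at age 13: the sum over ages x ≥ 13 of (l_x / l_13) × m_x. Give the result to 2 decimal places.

13.29

l_13 = 0.270. Conditional survival from age 13 to x is l_x / l_13.
  x=13: (0.270/0.270) × 2 = 2.0000
  x=14: (0.226/0.270) × 7 = 5.8593
  x=15: (0.163/0.270) × 9 = 5.4333
Sum = 2.0000 + 5.8593 + 5.4333 = 13.2926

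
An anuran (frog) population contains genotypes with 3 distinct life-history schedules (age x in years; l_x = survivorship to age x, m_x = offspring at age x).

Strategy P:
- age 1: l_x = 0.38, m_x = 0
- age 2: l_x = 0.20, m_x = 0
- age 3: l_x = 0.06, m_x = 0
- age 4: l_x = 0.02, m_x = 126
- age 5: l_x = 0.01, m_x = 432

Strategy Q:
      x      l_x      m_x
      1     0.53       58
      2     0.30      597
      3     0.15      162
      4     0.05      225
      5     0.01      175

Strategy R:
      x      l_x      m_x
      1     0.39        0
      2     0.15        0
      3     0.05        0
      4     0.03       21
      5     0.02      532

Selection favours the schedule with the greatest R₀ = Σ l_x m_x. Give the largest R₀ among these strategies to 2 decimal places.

247.14

Strategy P: R₀ = 0.38×0 + 0.20×0 + 0.06×0 + 0.02×126 + 0.01×432 = 6.8400
Strategy Q: R₀ = 0.53×58 + 0.30×597 + 0.15×162 + 0.05×225 + 0.01×175 = 247.1400
Strategy R: R₀ = 0.39×0 + 0.15×0 + 0.05×0 + 0.03×21 + 0.02×532 = 11.2700
Highest R₀: strategy Q with 247.1400.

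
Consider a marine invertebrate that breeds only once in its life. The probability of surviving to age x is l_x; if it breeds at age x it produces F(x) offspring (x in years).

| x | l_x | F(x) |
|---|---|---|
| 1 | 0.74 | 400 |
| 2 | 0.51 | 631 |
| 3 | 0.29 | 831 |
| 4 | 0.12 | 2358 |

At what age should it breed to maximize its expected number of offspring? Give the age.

2

Expected offspring if breeding at age x = l_x × F(x):
  age 1: 0.74 × 400 = 296.000
  age 2: 0.51 × 631 = 321.810
  age 3: 0.29 × 831 = 240.990
  age 4: 0.12 × 2358 = 282.960
Maximum at age 2 (321.810).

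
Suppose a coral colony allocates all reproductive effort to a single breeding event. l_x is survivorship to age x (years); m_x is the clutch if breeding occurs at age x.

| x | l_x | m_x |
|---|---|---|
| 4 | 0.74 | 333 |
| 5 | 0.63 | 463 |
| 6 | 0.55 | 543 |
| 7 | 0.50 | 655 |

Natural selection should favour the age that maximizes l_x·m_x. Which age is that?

7

Expected offspring if breeding at age x = l_x × m_x:
  age 4: 0.74 × 333 = 246.420
  age 5: 0.63 × 463 = 291.690
  age 6: 0.55 × 543 = 298.650
  age 7: 0.50 × 655 = 327.500
Maximum at age 7 (327.500).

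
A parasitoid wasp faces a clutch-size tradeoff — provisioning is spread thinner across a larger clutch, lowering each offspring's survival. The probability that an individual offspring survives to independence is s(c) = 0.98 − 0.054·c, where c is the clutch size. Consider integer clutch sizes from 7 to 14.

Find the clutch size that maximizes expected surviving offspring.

9

Expected surviving offspring = c × s(c):
  c=7: 7 × 0.602 = 4.214
  c=8: 8 × 0.548 = 4.384
  c=9: 9 × 0.494 = 4.446
  c=10: 10 × 0.440 = 4.400
  c=11: 11 × 0.386 = 4.246
  c=12: 12 × 0.332 = 3.984
  c=13: 13 × 0.278 = 3.614
  c=14: 14 × 0.224 = 3.136
Maximum at c = 9 (4.446 surviving offspring).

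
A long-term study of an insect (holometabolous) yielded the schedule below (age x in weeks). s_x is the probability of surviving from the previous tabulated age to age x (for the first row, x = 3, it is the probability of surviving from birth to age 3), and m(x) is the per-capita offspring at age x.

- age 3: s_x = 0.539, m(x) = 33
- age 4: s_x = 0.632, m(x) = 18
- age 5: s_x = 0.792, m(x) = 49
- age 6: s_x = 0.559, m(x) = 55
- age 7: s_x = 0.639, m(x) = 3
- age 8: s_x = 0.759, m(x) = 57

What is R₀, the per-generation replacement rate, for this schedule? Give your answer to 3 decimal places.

49.892

Survivorship from birth: l_x = s_3·s_4·…·s_x.
  l_3 = 0.53900
  l_4 = 0.34065
  l_5 = 0.26979
  l_6 = 0.15081
  l_7 = 0.09637
  l_8 = 0.07315
R₀ = Σ l_x m(x):
  age 3: 0.53900 × 33 = 17.7870
  age 4: 0.34065 × 18 = 6.1317
  age 5: 0.26979 × 49 = 13.2197
  age 6: 0.15081 × 55 = 8.2945
  age 7: 0.09637 × 3 = 0.2891
  age 8: 0.07315 × 57 = 4.1696
R₀ = 17.7870 + 6.1317 + 13.2197 + 8.2945 + 0.2891 + 4.1696 = 49.8916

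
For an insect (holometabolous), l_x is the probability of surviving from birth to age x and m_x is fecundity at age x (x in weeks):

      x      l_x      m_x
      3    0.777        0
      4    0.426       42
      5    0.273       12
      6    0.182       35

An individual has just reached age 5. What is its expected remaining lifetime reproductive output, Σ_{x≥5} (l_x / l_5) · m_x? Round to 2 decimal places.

35.33

l_5 = 0.273. Conditional survival from age 5 to x is l_x / l_5.
  x=5: (0.273/0.273) × 12 = 12.0000
  x=6: (0.182/0.273) × 35 = 23.3333
Sum = 12.0000 + 23.3333 = 35.3333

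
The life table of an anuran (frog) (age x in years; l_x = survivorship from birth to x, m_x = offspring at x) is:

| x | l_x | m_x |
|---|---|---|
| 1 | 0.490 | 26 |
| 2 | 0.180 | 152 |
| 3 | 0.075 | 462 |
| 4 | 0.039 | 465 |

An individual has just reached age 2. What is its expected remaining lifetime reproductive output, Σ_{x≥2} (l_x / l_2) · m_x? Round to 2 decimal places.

l_2 = 0.180. Conditional survival from age 2 to x is l_x / l_2.
  x=2: (0.180/0.180) × 152 = 152.0000
  x=3: (0.075/0.180) × 462 = 192.5000
  x=4: (0.039/0.180) × 465 = 100.7500
Sum = 152.0000 + 192.5000 + 100.7500 = 445.2500

445.25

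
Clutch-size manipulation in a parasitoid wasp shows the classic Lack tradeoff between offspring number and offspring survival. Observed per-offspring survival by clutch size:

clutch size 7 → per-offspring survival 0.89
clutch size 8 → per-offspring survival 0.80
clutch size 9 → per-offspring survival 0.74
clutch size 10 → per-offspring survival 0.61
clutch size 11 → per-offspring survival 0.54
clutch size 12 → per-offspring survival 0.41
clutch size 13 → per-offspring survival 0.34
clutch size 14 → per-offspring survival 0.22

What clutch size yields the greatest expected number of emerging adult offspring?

Expected emerging adult offspring = c × s(c):
  c=7: 7 × 0.89 = 6.230
  c=8: 8 × 0.80 = 6.400
  c=9: 9 × 0.74 = 6.660
  c=10: 10 × 0.61 = 6.100
  c=11: 11 × 0.54 = 5.940
  c=12: 12 × 0.41 = 4.920
  c=13: 13 × 0.34 = 4.420
  c=14: 14 × 0.22 = 3.080
Maximum at c = 9 (6.660 emerging adult offspring).

9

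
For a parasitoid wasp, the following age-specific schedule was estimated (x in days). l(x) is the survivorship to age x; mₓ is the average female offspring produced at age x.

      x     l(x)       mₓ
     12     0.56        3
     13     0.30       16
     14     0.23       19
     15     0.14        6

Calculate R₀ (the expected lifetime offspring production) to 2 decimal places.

R₀ = Σ l(x) mₓ:
  age 12: 0.56 × 3 = 1.6800
  age 13: 0.30 × 16 = 4.8000
  age 14: 0.23 × 19 = 4.3700
  age 15: 0.14 × 6 = 0.8400
R₀ = 1.6800 + 4.8000 + 4.3700 + 0.8400 = 11.6900

11.69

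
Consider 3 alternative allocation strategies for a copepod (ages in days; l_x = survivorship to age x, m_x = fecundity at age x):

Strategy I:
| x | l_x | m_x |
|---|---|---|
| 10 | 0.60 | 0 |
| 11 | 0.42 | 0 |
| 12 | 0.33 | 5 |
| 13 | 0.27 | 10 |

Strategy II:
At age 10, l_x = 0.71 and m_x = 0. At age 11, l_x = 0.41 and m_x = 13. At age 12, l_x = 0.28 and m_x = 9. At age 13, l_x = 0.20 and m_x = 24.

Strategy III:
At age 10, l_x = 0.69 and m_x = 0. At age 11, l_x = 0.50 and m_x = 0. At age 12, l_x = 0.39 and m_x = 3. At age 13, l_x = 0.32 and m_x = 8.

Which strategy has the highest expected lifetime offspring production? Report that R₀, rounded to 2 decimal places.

Strategy I: R₀ = 0.60×0 + 0.42×0 + 0.33×5 + 0.27×10 = 4.3500
Strategy II: R₀ = 0.71×0 + 0.41×13 + 0.28×9 + 0.20×24 = 12.6500
Strategy III: R₀ = 0.69×0 + 0.50×0 + 0.39×3 + 0.32×8 = 3.7300
Highest R₀: strategy II with 12.6500.

12.65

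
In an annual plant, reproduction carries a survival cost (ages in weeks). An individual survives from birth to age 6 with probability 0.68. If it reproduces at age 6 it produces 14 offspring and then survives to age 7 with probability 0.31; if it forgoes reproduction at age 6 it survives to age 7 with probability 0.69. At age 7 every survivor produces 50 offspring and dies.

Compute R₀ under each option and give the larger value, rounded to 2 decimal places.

breed at age 6: R₀ = 0.68 × (14 + 0.31 × 50) = 0.68 × 29.5000 = 20.0600
delay to age 7: R₀ = 0.68 × (0.69 × 50) = 0.68 × 34.5000 = 23.4600
Higher: delay to age 7 (23.4600).

23.46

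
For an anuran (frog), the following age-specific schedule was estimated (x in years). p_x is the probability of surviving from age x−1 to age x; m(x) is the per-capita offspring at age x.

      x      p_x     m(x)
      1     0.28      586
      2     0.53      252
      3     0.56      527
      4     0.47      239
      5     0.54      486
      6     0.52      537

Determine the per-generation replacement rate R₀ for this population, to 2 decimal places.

270.75

Survivorship from birth: l_x = p_1·p_2·…·p_x.
  l_1 = 0.28000
  l_2 = 0.14840
  l_3 = 0.08310
  l_4 = 0.03906
  l_5 = 0.02109
  l_6 = 0.01097
R₀ = Σ l_x m(x):
  age 1: 0.28000 × 586 = 164.0800
  age 2: 0.14840 × 252 = 37.3968
  age 3: 0.08310 × 527 = 43.7937
  age 4: 0.03906 × 239 = 9.3353
  age 5: 0.02109 × 486 = 10.2497
  age 6: 0.01097 × 537 = 5.8909
R₀ = 164.0800 + 37.3968 + 43.7937 + 9.3353 + 10.2497 + 5.8909 = 270.7465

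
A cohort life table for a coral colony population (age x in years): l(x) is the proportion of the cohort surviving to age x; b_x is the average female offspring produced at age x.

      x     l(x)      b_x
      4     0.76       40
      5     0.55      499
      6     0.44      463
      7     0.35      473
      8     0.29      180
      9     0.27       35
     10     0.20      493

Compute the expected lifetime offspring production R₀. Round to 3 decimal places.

R₀ = Σ l(x) b_x:
  age 4: 0.76 × 40 = 30.4000
  age 5: 0.55 × 499 = 274.4500
  age 6: 0.44 × 463 = 203.7200
  age 7: 0.35 × 473 = 165.5500
  age 8: 0.29 × 180 = 52.2000
  age 9: 0.27 × 35 = 9.4500
  age 10: 0.20 × 493 = 98.6000
R₀ = 30.4000 + 274.4500 + 203.7200 + 165.5500 + 52.2000 + 9.4500 + 98.6000 = 834.3700

834.370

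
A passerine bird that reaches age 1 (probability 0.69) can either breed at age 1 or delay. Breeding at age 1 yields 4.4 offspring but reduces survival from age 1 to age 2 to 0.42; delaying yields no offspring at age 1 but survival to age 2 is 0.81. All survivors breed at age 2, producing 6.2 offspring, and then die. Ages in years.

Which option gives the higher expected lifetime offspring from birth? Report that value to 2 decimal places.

breed at age 1: R₀ = 0.69 × (4.4 + 0.42 × 6.2) = 0.69 × 7.0040 = 4.8328
delay to age 2: R₀ = 0.69 × (0.81 × 6.2) = 0.69 × 5.0220 = 3.4652
Higher: breed at age 1 (4.8328).

4.83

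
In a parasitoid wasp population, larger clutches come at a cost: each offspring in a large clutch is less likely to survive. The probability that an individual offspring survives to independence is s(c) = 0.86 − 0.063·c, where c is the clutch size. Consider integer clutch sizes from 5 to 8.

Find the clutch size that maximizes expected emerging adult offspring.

7

Expected emerging adult offspring = c × s(c):
  c=5: 5 × 0.545 = 2.725
  c=6: 6 × 0.482 = 2.892
  c=7: 7 × 0.419 = 2.933
  c=8: 8 × 0.356 = 2.848
Maximum at c = 7 (2.933 emerging adult offspring).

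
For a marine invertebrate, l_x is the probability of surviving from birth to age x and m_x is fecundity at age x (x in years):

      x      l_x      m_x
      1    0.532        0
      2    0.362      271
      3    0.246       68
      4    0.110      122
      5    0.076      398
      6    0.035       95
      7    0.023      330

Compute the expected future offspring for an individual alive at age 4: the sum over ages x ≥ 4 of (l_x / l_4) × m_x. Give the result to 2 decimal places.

l_4 = 0.110. Conditional survival from age 4 to x is l_x / l_4.
  x=4: (0.110/0.110) × 122 = 122.0000
  x=5: (0.076/0.110) × 398 = 274.9818
  x=6: (0.035/0.110) × 95 = 30.2273
  x=7: (0.023/0.110) × 330 = 69.0000
Sum = 122.0000 + 274.9818 + 30.2273 + 69.0000 = 496.2091

496.21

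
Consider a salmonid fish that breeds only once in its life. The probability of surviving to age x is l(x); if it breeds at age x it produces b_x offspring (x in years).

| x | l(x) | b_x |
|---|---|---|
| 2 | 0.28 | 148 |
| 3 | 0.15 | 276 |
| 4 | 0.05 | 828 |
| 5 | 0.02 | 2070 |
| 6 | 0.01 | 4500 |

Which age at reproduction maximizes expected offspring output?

6

Expected offspring if breeding at age x = l(x) × b_x:
  age 2: 0.28 × 148 = 41.440
  age 3: 0.15 × 276 = 41.400
  age 4: 0.05 × 828 = 41.400
  age 5: 0.02 × 2070 = 41.400
  age 6: 0.01 × 4500 = 45.000
Maximum at age 6 (45.000).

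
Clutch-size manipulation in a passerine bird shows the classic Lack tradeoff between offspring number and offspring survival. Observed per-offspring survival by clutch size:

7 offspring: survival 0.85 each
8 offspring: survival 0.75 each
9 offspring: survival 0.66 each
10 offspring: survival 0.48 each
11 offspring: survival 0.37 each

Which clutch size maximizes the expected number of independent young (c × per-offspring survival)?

Expected independent young = c × s(c):
  c=7: 7 × 0.85 = 5.950
  c=8: 8 × 0.75 = 6.000
  c=9: 9 × 0.66 = 5.940
  c=10: 10 × 0.48 = 4.800
  c=11: 11 × 0.37 = 4.070
Maximum at c = 8 (6.000 independent young).

8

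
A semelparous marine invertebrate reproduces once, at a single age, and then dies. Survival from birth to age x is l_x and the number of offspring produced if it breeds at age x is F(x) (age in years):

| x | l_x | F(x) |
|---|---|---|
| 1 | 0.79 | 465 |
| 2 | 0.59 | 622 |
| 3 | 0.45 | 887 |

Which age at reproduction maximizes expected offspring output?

Expected offspring if breeding at age x = l_x × F(x):
  age 1: 0.79 × 465 = 367.350
  age 2: 0.59 × 622 = 366.980
  age 3: 0.45 × 887 = 399.150
Maximum at age 3 (399.150).

3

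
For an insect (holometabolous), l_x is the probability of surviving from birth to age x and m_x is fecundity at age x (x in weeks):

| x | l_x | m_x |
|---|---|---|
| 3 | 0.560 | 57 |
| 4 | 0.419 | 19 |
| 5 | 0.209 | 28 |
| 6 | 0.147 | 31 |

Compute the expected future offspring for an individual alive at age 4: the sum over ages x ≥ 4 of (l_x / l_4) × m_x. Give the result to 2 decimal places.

l_4 = 0.419. Conditional survival from age 4 to x is l_x / l_4.
  x=4: (0.419/0.419) × 19 = 19.0000
  x=5: (0.209/0.419) × 28 = 13.9666
  x=6: (0.147/0.419) × 31 = 10.8759
Sum = 19.0000 + 13.9666 + 10.8759 = 43.8425

43.84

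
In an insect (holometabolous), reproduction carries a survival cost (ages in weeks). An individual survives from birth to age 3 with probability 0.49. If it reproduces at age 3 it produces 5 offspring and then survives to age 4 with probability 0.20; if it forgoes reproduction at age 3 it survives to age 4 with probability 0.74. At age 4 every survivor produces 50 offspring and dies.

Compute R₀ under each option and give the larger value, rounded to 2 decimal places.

breed at age 3: R₀ = 0.49 × (5 + 0.20 × 50) = 0.49 × 15.0000 = 7.3500
delay to age 4: R₀ = 0.49 × (0.74 × 50) = 0.49 × 37.0000 = 18.1300
Higher: delay to age 4 (18.1300).

18.13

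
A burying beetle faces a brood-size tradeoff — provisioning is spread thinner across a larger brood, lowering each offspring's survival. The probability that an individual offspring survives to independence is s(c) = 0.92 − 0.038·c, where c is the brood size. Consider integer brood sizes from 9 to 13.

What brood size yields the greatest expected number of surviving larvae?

12

Expected surviving larvae = c × s(c):
  c=9: 9 × 0.578 = 5.202
  c=10: 10 × 0.540 = 5.400
  c=11: 11 × 0.502 = 5.522
  c=12: 12 × 0.464 = 5.568
  c=13: 13 × 0.426 = 5.538
Maximum at c = 12 (5.568 surviving larvae).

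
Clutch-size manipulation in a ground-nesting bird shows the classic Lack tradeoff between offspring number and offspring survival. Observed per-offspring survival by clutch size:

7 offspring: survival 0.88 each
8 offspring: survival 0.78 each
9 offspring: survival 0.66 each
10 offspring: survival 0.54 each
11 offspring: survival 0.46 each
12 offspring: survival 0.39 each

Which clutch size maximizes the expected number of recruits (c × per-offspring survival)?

8

Expected recruits = c × s(c):
  c=7: 7 × 0.88 = 6.160
  c=8: 8 × 0.78 = 6.240
  c=9: 9 × 0.66 = 5.940
  c=10: 10 × 0.54 = 5.400
  c=11: 11 × 0.46 = 5.060
  c=12: 12 × 0.39 = 4.680
Maximum at c = 8 (6.240 recruits).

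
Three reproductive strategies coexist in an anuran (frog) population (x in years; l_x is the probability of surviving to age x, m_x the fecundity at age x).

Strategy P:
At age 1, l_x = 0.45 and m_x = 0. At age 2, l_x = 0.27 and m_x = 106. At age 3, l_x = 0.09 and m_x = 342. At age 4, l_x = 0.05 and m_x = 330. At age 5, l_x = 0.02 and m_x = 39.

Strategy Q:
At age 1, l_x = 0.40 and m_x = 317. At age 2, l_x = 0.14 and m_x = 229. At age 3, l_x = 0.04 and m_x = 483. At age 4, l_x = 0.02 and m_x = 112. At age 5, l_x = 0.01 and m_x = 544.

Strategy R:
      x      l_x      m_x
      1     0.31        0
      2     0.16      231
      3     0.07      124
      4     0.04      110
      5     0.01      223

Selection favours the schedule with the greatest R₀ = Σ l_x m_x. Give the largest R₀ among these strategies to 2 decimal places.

Strategy P: R₀ = 0.45×0 + 0.27×106 + 0.09×342 + 0.05×330 + 0.02×39 = 76.6800
Strategy Q: R₀ = 0.40×317 + 0.14×229 + 0.04×483 + 0.02×112 + 0.01×544 = 185.8600
Strategy R: R₀ = 0.31×0 + 0.16×231 + 0.07×124 + 0.04×110 + 0.01×223 = 52.2700
Highest R₀: strategy Q with 185.8600.

185.86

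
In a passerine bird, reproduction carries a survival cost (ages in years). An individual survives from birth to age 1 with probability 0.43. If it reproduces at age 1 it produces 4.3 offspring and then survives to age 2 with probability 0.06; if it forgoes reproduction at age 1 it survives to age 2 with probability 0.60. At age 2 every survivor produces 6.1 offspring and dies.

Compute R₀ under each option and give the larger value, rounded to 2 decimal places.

breed at age 1: R₀ = 0.43 × (4.3 + 0.06 × 6.1) = 0.43 × 4.6660 = 2.0064
delay to age 2: R₀ = 0.43 × (0.60 × 6.1) = 0.43 × 3.6600 = 1.5738
Higher: breed at age 1 (2.0064).

2.01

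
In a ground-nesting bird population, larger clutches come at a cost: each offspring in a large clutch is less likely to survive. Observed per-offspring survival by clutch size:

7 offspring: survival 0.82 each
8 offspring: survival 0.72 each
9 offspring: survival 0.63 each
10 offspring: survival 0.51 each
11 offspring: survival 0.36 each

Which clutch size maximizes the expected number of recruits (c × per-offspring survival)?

Expected recruits = c × s(c):
  c=7: 7 × 0.82 = 5.740
  c=8: 8 × 0.72 = 5.760
  c=9: 9 × 0.63 = 5.670
  c=10: 10 × 0.51 = 5.100
  c=11: 11 × 0.36 = 3.960
Maximum at c = 8 (5.760 recruits).

8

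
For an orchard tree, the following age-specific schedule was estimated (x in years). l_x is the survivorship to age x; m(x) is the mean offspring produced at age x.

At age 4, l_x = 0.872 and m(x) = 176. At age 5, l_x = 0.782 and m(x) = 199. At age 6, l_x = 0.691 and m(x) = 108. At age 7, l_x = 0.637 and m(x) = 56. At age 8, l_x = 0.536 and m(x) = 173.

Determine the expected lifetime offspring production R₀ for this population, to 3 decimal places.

512.118

R₀ = Σ l_x m(x):
  age 4: 0.872 × 176 = 153.4720
  age 5: 0.782 × 199 = 155.6180
  age 6: 0.691 × 108 = 74.6280
  age 7: 0.637 × 56 = 35.6720
  age 8: 0.536 × 173 = 92.7280
R₀ = 153.4720 + 155.6180 + 74.6280 + 35.6720 + 92.7280 = 512.1180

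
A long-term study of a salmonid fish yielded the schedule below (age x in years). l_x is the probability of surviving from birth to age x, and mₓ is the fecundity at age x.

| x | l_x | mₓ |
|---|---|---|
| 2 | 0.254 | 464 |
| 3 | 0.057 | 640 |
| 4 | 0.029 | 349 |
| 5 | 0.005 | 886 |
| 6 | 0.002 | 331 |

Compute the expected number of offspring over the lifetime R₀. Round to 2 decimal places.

169.55

R₀ = Σ l_x mₓ:
  age 2: 0.254 × 464 = 117.8560
  age 3: 0.057 × 640 = 36.4800
  age 4: 0.029 × 349 = 10.1210
  age 5: 0.005 × 886 = 4.4300
  age 6: 0.002 × 331 = 0.6620
R₀ = 117.8560 + 36.4800 + 10.1210 + 4.4300 + 0.6620 = 169.5490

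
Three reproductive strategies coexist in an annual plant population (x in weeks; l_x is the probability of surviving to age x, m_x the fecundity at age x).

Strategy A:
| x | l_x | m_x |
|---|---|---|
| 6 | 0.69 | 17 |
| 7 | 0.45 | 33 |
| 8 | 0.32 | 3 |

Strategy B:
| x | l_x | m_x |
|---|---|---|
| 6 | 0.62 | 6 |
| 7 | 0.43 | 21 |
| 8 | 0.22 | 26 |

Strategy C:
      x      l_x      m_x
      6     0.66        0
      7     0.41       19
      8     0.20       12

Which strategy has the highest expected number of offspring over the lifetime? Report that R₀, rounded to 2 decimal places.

Strategy A: R₀ = 0.69×17 + 0.45×33 + 0.32×3 = 27.5400
Strategy B: R₀ = 0.62×6 + 0.43×21 + 0.22×26 = 18.4700
Strategy C: R₀ = 0.66×0 + 0.41×19 + 0.20×12 = 10.1900
Highest R₀: strategy A with 27.5400.

27.54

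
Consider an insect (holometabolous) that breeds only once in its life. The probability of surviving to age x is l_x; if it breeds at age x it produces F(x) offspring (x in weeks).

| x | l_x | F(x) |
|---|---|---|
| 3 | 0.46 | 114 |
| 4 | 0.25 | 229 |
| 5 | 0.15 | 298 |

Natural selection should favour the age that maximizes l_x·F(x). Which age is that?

4

Expected offspring if breeding at age x = l_x × F(x):
  age 3: 0.46 × 114 = 52.440
  age 4: 0.25 × 229 = 57.250
  age 5: 0.15 × 298 = 44.700
Maximum at age 4 (57.250).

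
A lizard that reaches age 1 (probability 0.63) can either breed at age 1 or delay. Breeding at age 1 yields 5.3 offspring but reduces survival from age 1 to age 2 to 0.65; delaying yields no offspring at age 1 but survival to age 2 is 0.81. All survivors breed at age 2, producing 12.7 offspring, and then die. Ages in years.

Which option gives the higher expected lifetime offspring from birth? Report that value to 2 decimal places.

breed at age 1: R₀ = 0.63 × (5.3 + 0.65 × 12.7) = 0.63 × 13.5550 = 8.5396
delay to age 2: R₀ = 0.63 × (0.81 × 12.7) = 0.63 × 10.2870 = 6.4808
Higher: breed at age 1 (8.5396).

8.54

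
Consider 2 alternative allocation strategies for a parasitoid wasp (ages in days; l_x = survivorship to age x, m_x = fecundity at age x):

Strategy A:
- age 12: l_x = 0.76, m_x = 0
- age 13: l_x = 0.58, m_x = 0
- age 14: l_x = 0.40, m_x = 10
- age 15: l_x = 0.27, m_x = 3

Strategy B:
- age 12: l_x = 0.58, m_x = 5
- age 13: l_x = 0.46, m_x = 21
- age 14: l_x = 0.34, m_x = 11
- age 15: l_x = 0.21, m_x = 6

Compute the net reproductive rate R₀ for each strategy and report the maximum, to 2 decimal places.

Strategy A: R₀ = 0.76×0 + 0.58×0 + 0.40×10 + 0.27×3 = 4.8100
Strategy B: R₀ = 0.58×5 + 0.46×21 + 0.34×11 + 0.21×6 = 17.5600
Highest R₀: strategy B with 17.5600.

17.56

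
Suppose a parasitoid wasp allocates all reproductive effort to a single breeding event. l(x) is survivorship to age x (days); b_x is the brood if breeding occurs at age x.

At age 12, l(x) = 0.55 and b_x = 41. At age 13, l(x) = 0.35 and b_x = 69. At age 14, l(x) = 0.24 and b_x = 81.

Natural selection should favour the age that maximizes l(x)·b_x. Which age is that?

13

Expected offspring if breeding at age x = l(x) × b_x:
  age 12: 0.55 × 41 = 22.550
  age 13: 0.35 × 69 = 24.150
  age 14: 0.24 × 81 = 19.440
Maximum at age 13 (24.150).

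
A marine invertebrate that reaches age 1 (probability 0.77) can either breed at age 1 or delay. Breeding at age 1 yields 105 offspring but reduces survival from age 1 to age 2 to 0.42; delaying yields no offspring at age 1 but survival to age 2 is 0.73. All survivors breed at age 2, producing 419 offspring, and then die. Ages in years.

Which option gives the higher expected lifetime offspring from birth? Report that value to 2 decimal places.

breed at age 1: R₀ = 0.77 × (105 + 0.42 × 419) = 0.77 × 280.9800 = 216.3546
delay to age 2: R₀ = 0.77 × (0.73 × 419) = 0.77 × 305.8700 = 235.5199
Higher: delay to age 2 (235.5199).

235.52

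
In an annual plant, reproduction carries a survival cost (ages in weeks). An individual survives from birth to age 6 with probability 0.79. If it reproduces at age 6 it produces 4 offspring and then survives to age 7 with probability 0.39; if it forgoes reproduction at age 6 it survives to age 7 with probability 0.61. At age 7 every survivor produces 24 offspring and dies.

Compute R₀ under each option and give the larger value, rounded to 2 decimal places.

breed at age 6: R₀ = 0.79 × (4 + 0.39 × 24) = 0.79 × 13.3600 = 10.5544
delay to age 7: R₀ = 0.79 × (0.61 × 24) = 0.79 × 14.6400 = 11.5656
Higher: delay to age 7 (11.5656).

11.57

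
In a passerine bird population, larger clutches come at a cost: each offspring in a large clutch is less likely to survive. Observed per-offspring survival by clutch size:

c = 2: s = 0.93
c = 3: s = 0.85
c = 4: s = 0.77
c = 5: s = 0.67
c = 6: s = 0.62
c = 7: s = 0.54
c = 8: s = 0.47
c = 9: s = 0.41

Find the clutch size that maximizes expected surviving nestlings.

Expected surviving nestlings = c × s(c):
  c=2: 2 × 0.93 = 1.860
  c=3: 3 × 0.85 = 2.550
  c=4: 4 × 0.77 = 3.080
  c=5: 5 × 0.67 = 3.350
  c=6: 6 × 0.62 = 3.720
  c=7: 7 × 0.54 = 3.780
  c=8: 8 × 0.47 = 3.760
  c=9: 9 × 0.41 = 3.690
Maximum at c = 7 (3.780 surviving nestlings).

7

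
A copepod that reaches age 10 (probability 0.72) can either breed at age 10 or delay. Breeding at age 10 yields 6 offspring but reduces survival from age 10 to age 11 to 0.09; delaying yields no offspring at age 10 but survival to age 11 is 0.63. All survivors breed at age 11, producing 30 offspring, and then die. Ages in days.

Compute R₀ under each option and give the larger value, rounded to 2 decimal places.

breed at age 10: R₀ = 0.72 × (6 + 0.09 × 30) = 0.72 × 8.7000 = 6.2640
delay to age 11: R₀ = 0.72 × (0.63 × 30) = 0.72 × 18.9000 = 13.6080
Higher: delay to age 11 (13.6080).

13.61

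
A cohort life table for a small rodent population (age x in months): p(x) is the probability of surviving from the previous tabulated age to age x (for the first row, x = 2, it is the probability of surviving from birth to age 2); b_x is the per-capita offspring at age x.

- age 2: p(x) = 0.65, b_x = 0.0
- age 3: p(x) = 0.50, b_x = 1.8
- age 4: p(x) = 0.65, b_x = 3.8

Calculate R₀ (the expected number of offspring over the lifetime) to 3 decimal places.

Survivorship from birth: l_x = p_2·p_3·…·p_x.
  l_2 = 0.65000
  l_3 = 0.32500
  l_4 = 0.21125
R₀ = Σ l_x b_x:
  age 2: 0.65000 × 0.0 = 0.0000
  age 3: 0.32500 × 1.8 = 0.5850
  age 4: 0.21125 × 3.8 = 0.8027
R₀ = 0.0000 + 0.5850 + 0.8027 = 1.3878

1.388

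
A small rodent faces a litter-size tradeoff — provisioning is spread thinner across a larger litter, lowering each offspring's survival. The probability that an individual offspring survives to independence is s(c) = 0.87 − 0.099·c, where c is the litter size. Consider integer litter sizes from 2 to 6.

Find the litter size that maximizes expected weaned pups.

4

Expected weaned pups = c × s(c):
  c=2: 2 × 0.672 = 1.344
  c=3: 3 × 0.573 = 1.719
  c=4: 4 × 0.474 = 1.896
  c=5: 5 × 0.375 = 1.875
  c=6: 6 × 0.276 = 1.656
Maximum at c = 4 (1.896 weaned pups).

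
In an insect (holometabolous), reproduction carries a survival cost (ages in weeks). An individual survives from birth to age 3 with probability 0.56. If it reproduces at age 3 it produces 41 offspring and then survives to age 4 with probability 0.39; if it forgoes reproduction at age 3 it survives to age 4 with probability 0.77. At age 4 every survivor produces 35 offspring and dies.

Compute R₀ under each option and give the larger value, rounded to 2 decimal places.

breed at age 3: R₀ = 0.56 × (41 + 0.39 × 35) = 0.56 × 54.6500 = 30.6040
delay to age 4: R₀ = 0.56 × (0.77 × 35) = 0.56 × 26.9500 = 15.0920
Higher: breed at age 3 (30.6040).

30.60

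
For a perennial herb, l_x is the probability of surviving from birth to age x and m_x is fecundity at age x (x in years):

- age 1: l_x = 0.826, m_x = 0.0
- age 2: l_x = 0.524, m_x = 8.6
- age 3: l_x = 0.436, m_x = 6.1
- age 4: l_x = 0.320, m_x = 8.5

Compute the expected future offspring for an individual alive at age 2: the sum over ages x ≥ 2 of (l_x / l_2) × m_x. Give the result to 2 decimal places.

18.87

l_2 = 0.524. Conditional survival from age 2 to x is l_x / l_2.
  x=2: (0.524/0.524) × 8.6 = 8.6000
  x=3: (0.436/0.524) × 6.1 = 5.0756
  x=4: (0.320/0.524) × 8.5 = 5.1908
Sum = 8.6000 + 5.0756 + 5.1908 = 18.8664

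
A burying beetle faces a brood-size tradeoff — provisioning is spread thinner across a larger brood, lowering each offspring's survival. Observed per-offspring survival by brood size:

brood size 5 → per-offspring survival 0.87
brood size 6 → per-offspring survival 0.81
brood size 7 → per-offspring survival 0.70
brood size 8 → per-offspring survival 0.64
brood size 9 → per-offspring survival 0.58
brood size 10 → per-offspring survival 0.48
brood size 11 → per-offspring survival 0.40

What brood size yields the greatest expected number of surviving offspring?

9

Expected surviving offspring = c × s(c):
  c=5: 5 × 0.87 = 4.350
  c=6: 6 × 0.81 = 4.860
  c=7: 7 × 0.70 = 4.900
  c=8: 8 × 0.64 = 5.120
  c=9: 9 × 0.58 = 5.220
  c=10: 10 × 0.48 = 4.800
  c=11: 11 × 0.40 = 4.400
Maximum at c = 9 (5.220 surviving offspring).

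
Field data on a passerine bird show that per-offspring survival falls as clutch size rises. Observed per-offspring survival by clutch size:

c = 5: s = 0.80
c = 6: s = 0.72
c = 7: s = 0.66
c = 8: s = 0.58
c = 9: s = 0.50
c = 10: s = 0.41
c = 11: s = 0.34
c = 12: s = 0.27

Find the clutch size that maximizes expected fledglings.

8

Expected fledglings = c × s(c):
  c=5: 5 × 0.80 = 4.000
  c=6: 6 × 0.72 = 4.320
  c=7: 7 × 0.66 = 4.620
  c=8: 8 × 0.58 = 4.640
  c=9: 9 × 0.50 = 4.500
  c=10: 10 × 0.41 = 4.100
  c=11: 11 × 0.34 = 3.740
  c=12: 12 × 0.27 = 3.240
Maximum at c = 8 (4.640 fledglings).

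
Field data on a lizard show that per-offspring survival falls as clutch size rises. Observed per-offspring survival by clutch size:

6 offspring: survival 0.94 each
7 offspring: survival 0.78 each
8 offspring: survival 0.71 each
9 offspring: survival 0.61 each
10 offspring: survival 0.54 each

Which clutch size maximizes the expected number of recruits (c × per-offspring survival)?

8

Expected recruits = c × s(c):
  c=6: 6 × 0.94 = 5.640
  c=7: 7 × 0.78 = 5.460
  c=8: 8 × 0.71 = 5.680
  c=9: 9 × 0.61 = 5.490
  c=10: 10 × 0.54 = 5.400
Maximum at c = 8 (5.680 recruits).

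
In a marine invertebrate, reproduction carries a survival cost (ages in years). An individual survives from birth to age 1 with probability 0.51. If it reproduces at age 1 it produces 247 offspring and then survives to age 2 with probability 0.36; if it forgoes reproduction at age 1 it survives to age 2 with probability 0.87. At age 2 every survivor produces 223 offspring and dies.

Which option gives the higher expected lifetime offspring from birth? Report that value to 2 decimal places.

166.91

breed at age 1: R₀ = 0.51 × (247 + 0.36 × 223) = 0.51 × 327.2800 = 166.9128
delay to age 2: R₀ = 0.51 × (0.87 × 223) = 0.51 × 194.0100 = 98.9451
Higher: breed at age 1 (166.9128).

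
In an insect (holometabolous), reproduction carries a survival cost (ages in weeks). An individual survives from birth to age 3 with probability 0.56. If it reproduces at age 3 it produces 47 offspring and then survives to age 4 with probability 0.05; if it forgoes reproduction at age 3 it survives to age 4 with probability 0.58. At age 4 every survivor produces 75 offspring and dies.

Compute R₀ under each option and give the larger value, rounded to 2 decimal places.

28.42

breed at age 3: R₀ = 0.56 × (47 + 0.05 × 75) = 0.56 × 50.7500 = 28.4200
delay to age 4: R₀ = 0.56 × (0.58 × 75) = 0.56 × 43.5000 = 24.3600
Higher: breed at age 3 (28.4200).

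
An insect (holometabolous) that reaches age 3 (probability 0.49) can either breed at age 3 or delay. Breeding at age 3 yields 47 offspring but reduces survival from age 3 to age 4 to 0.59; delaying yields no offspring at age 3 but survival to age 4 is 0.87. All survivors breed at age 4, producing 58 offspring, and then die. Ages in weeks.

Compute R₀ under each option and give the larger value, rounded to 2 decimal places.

39.80

breed at age 3: R₀ = 0.49 × (47 + 0.59 × 58) = 0.49 × 81.2200 = 39.7978
delay to age 4: R₀ = 0.49 × (0.87 × 58) = 0.49 × 50.4600 = 24.7254
Higher: breed at age 3 (39.7978).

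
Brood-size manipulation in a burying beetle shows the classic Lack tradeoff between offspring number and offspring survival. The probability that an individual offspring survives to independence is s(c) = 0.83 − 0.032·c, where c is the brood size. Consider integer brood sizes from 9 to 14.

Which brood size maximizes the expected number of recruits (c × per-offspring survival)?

Expected recruits = c × s(c):
  c=9: 9 × 0.542 = 4.878
  c=10: 10 × 0.510 = 5.100
  c=11: 11 × 0.478 = 5.258
  c=12: 12 × 0.446 = 5.352
  c=13: 13 × 0.414 = 5.382
  c=14: 14 × 0.382 = 5.348
Maximum at c = 13 (5.382 recruits).

13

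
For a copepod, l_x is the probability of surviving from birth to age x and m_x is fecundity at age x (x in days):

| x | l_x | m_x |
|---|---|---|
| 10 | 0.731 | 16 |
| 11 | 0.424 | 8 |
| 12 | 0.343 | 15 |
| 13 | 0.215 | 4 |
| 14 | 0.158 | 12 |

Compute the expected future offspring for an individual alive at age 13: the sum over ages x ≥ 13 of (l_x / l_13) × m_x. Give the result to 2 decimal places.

12.82

l_13 = 0.215. Conditional survival from age 13 to x is l_x / l_13.
  x=13: (0.215/0.215) × 4 = 4.0000
  x=14: (0.158/0.215) × 12 = 8.8186
Sum = 4.0000 + 8.8186 = 12.8186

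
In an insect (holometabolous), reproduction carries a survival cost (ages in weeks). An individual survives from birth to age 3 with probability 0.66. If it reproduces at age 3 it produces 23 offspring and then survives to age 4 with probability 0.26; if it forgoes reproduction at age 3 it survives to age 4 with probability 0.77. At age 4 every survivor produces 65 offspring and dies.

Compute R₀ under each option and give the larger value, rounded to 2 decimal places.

33.03

breed at age 3: R₀ = 0.66 × (23 + 0.26 × 65) = 0.66 × 39.9000 = 26.3340
delay to age 4: R₀ = 0.66 × (0.77 × 65) = 0.66 × 50.0500 = 33.0330
Higher: delay to age 4 (33.0330).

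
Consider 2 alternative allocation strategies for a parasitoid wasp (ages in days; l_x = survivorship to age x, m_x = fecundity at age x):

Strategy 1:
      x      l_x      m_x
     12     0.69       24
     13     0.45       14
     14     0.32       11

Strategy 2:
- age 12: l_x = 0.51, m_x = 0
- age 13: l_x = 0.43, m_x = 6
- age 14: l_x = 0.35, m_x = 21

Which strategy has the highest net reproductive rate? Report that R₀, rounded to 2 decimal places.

26.38

Strategy 1: R₀ = 0.69×24 + 0.45×14 + 0.32×11 = 26.3800
Strategy 2: R₀ = 0.51×0 + 0.43×6 + 0.35×21 = 9.9300
Highest R₀: strategy 1 with 26.3800.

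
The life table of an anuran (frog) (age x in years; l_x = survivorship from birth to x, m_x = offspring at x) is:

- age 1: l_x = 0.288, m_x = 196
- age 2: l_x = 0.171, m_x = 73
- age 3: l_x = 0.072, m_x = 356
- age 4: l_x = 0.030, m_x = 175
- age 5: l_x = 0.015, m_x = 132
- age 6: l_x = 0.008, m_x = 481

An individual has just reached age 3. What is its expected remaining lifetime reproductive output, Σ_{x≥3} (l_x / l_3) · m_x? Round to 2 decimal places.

l_3 = 0.072. Conditional survival from age 3 to x is l_x / l_3.
  x=3: (0.072/0.072) × 356 = 356.0000
  x=4: (0.030/0.072) × 175 = 72.9167
  x=5: (0.015/0.072) × 132 = 27.5000
  x=6: (0.008/0.072) × 481 = 53.4444
Sum = 356.0000 + 72.9167 + 27.5000 + 53.4444 = 509.8611

509.86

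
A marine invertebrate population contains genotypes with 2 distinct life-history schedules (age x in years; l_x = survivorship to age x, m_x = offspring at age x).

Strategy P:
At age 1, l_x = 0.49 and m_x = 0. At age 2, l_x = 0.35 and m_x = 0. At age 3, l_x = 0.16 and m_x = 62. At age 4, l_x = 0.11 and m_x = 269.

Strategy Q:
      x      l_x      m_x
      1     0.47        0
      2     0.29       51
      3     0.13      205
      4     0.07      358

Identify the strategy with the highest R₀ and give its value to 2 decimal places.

66.50

Strategy P: R₀ = 0.49×0 + 0.35×0 + 0.16×62 + 0.11×269 = 39.5100
Strategy Q: R₀ = 0.47×0 + 0.29×51 + 0.13×205 + 0.07×358 = 66.5000
Highest R₀: strategy Q with 66.5000.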